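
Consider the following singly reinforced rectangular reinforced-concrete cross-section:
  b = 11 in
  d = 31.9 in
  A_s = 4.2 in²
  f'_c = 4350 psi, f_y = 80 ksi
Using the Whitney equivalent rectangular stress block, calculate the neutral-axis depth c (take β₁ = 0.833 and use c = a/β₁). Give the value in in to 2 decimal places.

T = A_s f_y = 4.2 × 80 = 336 kips.
a = T/(0.85 f'_c b) = 336/(0.85 × 4.35 × 11) = 8.2611 in.
With β₁ = 0.833, c = a/β₁ = 8.2611/0.833 = 9.92 in.

c ≈ 9.92 in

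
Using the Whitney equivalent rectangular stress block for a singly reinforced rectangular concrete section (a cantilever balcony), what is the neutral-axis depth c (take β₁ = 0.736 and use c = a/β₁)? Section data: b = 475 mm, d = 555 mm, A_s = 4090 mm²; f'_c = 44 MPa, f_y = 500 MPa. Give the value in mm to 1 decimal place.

T = A_s f_y = 4090 × 500 = 2045000 N = 2045 kN.
Setting C = 0.85 f'_c a b equal to T: a = 2045000/(0.85 × 44 × 475) = 115.114 mm.
With β₁ = 0.736, c = a/β₁ = 115.114/0.736 = 156.4 mm.

c ≈ 156.4 mm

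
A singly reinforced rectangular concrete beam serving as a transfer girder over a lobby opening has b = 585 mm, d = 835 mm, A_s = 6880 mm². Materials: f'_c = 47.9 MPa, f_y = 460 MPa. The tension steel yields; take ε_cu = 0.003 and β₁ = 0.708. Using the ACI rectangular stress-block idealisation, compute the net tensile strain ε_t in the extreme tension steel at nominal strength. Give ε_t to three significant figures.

ε_t ≈ 0.0103

a = A_s f_y/(0.85 f'_c b) = 132.87 mm.
β₁ = 0.708, so c = a/β₁ = 132.87/0.708 = 187.67 mm.
From the linear strain diagram with ε_cu = 0.003: ε_t = 0.003 (d − c)/c = 0.003 × (835 − 187.67)/187.67 = 0.0103.
Since ε_t ≥ 0.005, the section is tension-controlled.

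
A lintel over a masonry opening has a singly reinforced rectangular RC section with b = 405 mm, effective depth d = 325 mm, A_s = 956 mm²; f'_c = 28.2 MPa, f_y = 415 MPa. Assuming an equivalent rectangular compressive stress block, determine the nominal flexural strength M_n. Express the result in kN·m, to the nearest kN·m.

M_n ≈ 121 kN·m

T = A_s f_y = 956 × 415 = 396740 N = 396.74 kN.
From C = T: a = T/(0.85 f'_c b) = 396740/(0.85 × 28.2 × 405) = 40.87 mm.
M_n = T(d − a/2) = 396.74 kN × (325 − 20.435) mm = 120.83 kN·m.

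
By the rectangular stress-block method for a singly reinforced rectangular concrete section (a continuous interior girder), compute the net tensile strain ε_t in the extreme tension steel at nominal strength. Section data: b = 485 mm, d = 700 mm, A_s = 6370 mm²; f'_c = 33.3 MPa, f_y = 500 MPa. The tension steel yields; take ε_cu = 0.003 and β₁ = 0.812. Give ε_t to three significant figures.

ε_t ≈ 0.00435

a = A_s f_y/(0.85 f'_c b) = 232.01 mm.
β₁ = 0.812, so c = a/β₁ = 232.01/0.812 = 285.73 mm.
From the linear strain diagram with ε_cu = 0.003: ε_t = 0.003 (d − c)/c = 0.003 × (700 − 285.73)/285.73 = 0.00435.
ε_t is between 0.004 and 0.005 — transition zone.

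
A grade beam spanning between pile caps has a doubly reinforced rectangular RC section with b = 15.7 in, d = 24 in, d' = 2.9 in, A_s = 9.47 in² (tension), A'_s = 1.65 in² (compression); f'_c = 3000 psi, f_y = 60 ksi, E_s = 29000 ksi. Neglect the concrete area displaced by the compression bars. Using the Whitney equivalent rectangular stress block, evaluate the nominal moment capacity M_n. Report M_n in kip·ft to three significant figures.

M_n ≈ 883 kip·ft

Assume both steels yield.
a = (A_s − A'_s) f_y/(0.85 f'_c b) = (9.47 − 1.65) × 60/(0.85 × 3 × 15.7) = 11.720 in.
c = a/β₁ = 11.720/0.85 = 13.788 in; ε'_s = 0.003(c − d')/c = 0.0024 ≥ ε_y = 0.0021, so the compression steel yields.
M_n = (A_s − A'_s) f_y (d − a/2) + A'_s f_y (d − d') = 469.2 × (24 − 5.86) + 99 × (24 − 2.9) = 8511.3 + 2088.9 = 10600.2 kip·in = 10600.2/12 = 883.35 kip·ft.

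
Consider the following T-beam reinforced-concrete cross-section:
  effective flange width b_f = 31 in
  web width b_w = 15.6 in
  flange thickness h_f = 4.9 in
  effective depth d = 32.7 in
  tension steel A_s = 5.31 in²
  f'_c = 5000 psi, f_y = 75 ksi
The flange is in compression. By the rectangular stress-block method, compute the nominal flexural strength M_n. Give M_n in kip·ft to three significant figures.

Tension: T = A_s f_y = 5.31 × 75 = 398.25 kips.
Try a within the flange: a = T/(0.85 f'_c b_f) = 398.25/(0.85 × 5 × 31) = 3.023 in.
Since a = 3.023 ≤ h_f = 4.9 in, the stress block lies entirely in the flange; analyse as a rectangular beam of width b_f.
M_n = T(d − a/2) = 398.25 × (32.7 − 1.5115) = 12420.8 kip·in.
M_n = 12420.8/12 = 1035.07 kip·ft.

M_n ≈ 1040 kip·ft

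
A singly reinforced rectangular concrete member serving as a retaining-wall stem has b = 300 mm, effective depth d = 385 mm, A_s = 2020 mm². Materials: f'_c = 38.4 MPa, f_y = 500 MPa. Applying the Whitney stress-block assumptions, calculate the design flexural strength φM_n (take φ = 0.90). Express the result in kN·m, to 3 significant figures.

φM_n ≈ 303 kN·m

T = A_s f_y = 2020 × 500 = 1010000 N = 1010 kN.
From C = T: a = T/(0.85 f'_c b) = 1010000/(0.85 × 38.4 × 300) = 103.15 mm.
M_n = T(d − a/2) = 1010 kN × (385 − 51.575) mm = 336.76 kN·m.
φM_n = 0.90 × 336.76 = 303.08 kN·m.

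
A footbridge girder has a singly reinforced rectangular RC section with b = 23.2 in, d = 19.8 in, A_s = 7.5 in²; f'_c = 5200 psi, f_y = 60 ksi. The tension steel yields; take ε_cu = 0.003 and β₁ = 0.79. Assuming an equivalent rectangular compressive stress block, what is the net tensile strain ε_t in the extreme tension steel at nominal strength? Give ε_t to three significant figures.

ε_t ≈ 0.00769

a = A_s f_y/(0.85 f'_c b) = 4.388 in.
β₁ = 0.79, so c = a/β₁ = 4.388/0.79 = 5.554 in.
From the linear strain diagram with ε_cu = 0.003: ε_t = 0.003 (d − c)/c = 0.003 × (19.8 − 5.554)/5.554 = 0.00769.
Since ε_t ≥ 0.005, the section is tension-controlled.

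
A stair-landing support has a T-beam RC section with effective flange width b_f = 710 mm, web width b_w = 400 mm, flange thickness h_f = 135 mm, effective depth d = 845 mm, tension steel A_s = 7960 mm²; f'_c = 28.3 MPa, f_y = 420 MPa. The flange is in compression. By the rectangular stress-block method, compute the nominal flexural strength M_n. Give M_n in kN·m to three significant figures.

M_n ≈ 2470 kN·m

Tension: T = A_s f_y = 7960 × 420 = 3343200 N.
Try a within the flange: a = T/(0.85 f'_c b_f) = 3343200/(0.85 × 28.3 × 710) = 195.75 mm.
a = 195.75 > h_f = 135 mm: the block extends into the web. Split into flange-overhang and web parts.
C_f = 0.85 f'_c (b_f − b_w) h_f = 0.85 × 28.3 × (710 − 400) × 135 = 1006702 N.
Remaining web compression depth: a_w = (T − C_f)/(0.85 f'_c b_w) = (3343200 − 1006702)/(0.85 × 28.3 × 400) = 242.83 mm.
M_n = C_f(d − h_f/2) + (T − C_f)(d − a_w/2) = 1006702 × (845 − 67.5) + 2336498 × (845 − 121.415) = 782.71 + 1690.65 = 2473.36 × 10⁶ N·mm.
M_n = 2473.36 kN·m.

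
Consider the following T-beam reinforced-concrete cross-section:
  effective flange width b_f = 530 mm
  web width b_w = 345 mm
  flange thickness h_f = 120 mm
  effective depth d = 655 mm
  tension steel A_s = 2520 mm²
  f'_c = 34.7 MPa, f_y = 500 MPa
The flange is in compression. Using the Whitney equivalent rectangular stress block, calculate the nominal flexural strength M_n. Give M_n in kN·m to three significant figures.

M_n ≈ 775 kN·m

Tension: T = A_s f_y = 2520 × 500 = 1260000 N.
Try a within the flange: a = T/(0.85 f'_c b_f) = 1260000/(0.85 × 34.7 × 530) = 80.60 mm.
Since a = 80.60 ≤ h_f = 120 mm, the stress block lies entirely in the flange; analyse as a rectangular beam of width b_f.
M_n = T(d − a/2) = 1260000 × (655 − 40.3) = 774.52 × 10⁶ N·mm.
M_n = 774.52 kN·m.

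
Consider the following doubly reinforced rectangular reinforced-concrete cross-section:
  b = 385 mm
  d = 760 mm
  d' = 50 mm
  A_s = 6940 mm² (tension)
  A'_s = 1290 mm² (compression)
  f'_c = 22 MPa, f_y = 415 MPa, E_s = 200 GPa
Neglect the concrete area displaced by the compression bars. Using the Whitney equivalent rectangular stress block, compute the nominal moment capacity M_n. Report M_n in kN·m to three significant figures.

M_n ≈ 1780 kN·m

Assume both tension and compression steel yield.
Net tension couple steel: A_s − A'_s = 5650 mm².
a = (A_s − A'_s) f_y / (0.85 f'_c b) = 2344750/(0.85 × 22 × 385) = 325.68 mm.
c = a/β₁ = 325.68/0.85 = 383.15 mm; ε'_s = 0.003(c − d')/c = 0.0026 ≥ f_y/E_s = 0.0021, so compression steel does yield.
M_n = (A_s − A'_s) f_y (d − a/2) + A'_s f_y (d − d') = [2344750 × (760 − 162.84) + 535350 × (760 − 50)] × 10⁻⁶ = 1400.19 + 380.10 = 1780.29 kN·m.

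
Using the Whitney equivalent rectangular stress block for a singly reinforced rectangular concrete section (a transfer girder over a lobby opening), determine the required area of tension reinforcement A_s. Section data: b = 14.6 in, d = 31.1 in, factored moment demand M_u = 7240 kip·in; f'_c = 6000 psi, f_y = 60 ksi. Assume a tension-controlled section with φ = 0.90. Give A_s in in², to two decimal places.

A_s ≈ 4.58 in²

M_n = M_u/φ = 7240/0.90 = 8044.44 kip·in.
From M_n = 0.85 f'_c a b (d − a/2):
a = d − √(d² − 2M_n/(0.85 f'_c b)) = 31.1 − √(31.1² − 2 × 8044.44/(0.85 × 6 × 14.6)) = 3.693 in.
A_s = 0.85 f'_c a b / f_y = 0.85 × 6 × 3.693 × 14.6 / 60 = 4.583 in².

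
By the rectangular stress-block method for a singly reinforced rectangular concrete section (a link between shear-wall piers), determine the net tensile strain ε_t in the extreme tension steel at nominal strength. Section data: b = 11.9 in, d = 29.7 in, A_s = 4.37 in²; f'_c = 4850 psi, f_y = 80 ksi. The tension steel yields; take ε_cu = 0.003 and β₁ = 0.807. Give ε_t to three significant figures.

a = A_s f_y/(0.85 f'_c b) = 7.126 in.
β₁ = 0.807, so c = a/β₁ = 7.126/0.807 = 8.830 in.
From the linear strain diagram with ε_cu = 0.003: ε_t = 0.003 (d − c)/c = 0.003 × (29.7 − 8.830)/8.830 = 0.00709.
Since ε_t ≥ 0.005, the section is tension-controlled.

ε_t ≈ 0.00709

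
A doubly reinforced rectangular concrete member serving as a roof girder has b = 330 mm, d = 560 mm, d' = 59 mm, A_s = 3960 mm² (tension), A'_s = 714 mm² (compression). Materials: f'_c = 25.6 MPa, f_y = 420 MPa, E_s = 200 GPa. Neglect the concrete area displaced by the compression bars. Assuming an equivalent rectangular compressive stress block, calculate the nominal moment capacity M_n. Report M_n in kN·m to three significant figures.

Assume both tension and compression steel yield.
Net tension couple steel: A_s − A'_s = 3246 mm².
a = (A_s − A'_s) f_y / (0.85 f'_c b) = 1363320/(0.85 × 25.6 × 330) = 189.86 mm.
c = a/β₁ = 189.86/0.85 = 223.36 mm; ε'_s = 0.003(c − d')/c = 0.0022 ≥ f_y/E_s = 0.0021, so compression steel does yield.
M_n = (A_s − A'_s) f_y (d − a/2) + A'_s f_y (d − d') = [1363320 × (560 − 94.93) + 299880 × (560 − 59)] × 10⁻⁶ = 634.04 + 150.24 = 784.28 kN·m.

M_n ≈ 784 kN·m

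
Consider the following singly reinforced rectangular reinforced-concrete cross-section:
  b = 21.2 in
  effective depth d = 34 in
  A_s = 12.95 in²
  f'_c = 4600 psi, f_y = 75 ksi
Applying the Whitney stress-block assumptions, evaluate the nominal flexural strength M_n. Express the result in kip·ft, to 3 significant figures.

M_n ≈ 2280 kip·ft

T = A_s f_y = 12.95 × 75 = 971.25 kips.
a = T/(0.85 f'_c b) = 971.25/(0.85 × 4.6 × 21.2) = 11.717 in.
M_n = T(d − a/2) = 971.25 × (34 − 5.8585) = 27332.4 kip·in = 27332.4/12 = 2277.70 kip·ft.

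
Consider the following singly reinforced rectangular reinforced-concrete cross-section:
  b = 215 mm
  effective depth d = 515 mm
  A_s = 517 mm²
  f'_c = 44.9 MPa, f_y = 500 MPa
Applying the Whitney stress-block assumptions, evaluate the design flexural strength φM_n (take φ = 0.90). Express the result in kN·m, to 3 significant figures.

T = A_s f_y = 517 × 500 = 258500 N = 258.5 kN.
From C = T: a = T/(0.85 f'_c b) = 258500/(0.85 × 44.9 × 215) = 31.50 mm.
M_n = T(d − a/2) = 258.5 kN × (515 − 15.75) mm = 129.06 kN·m.
φM_n = 0.90 × 129.06 = 116.15 kN·m.

φM_n ≈ 116 kN·m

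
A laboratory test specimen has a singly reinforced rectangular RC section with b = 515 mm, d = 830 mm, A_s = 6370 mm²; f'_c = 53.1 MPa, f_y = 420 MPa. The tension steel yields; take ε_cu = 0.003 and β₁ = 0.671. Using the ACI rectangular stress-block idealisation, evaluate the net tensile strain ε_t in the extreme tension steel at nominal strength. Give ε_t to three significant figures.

a = A_s f_y/(0.85 f'_c b) = 115.10 mm.
β₁ = 0.671, so c = a/β₁ = 115.10/0.671 = 171.54 mm.
From the linear strain diagram with ε_cu = 0.003: ε_t = 0.003 (d − c)/c = 0.003 × (830 − 171.54)/171.54 = 0.0115.
Since ε_t ≥ 0.005, the section is tension-controlled.

ε_t ≈ 0.0115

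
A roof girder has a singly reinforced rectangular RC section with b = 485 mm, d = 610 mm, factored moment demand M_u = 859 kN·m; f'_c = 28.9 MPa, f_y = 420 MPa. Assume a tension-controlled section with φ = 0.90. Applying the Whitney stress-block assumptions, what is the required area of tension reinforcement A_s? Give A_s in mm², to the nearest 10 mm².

M_n = M_u/φ = 859/0.90 = 954.444 kN·m.
With M_n = 0.85 f'_c a b (d − a/2), solve the quadratic for a:
a = d − √(d² − 2M_n/(0.85 f'_c b)) = 610 − √(610² − 2 × 954.444×10⁶/(0.85 × 28.9 × 485)) = 149.70 mm.
A_s = 0.85 f'_c a b / f_y = 0.85 × 28.9 × 149.70 × 485 / 420 = 4246.5 mm².

A_s ≈ 4250 mm²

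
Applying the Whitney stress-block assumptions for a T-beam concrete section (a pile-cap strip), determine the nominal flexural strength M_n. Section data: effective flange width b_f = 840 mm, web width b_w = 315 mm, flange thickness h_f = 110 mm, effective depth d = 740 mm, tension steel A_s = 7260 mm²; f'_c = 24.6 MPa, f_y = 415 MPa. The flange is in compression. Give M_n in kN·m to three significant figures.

M_n ≈ 1920 kN·m

Tension: T = A_s f_y = 7260 × 415 = 3012900 N.
Try a within the flange: a = T/(0.85 f'_c b_f) = 3012900/(0.85 × 24.6 × 840) = 171.53 mm.
a = 171.53 > h_f = 110 mm: the block extends into the web. Split into flange-overhang and web parts.
C_f = 0.85 f'_c (b_f − b_w) h_f = 0.85 × 24.6 × (840 − 315) × 110 = 1207553 N.
Remaining web compression depth: a_w = (T − C_f)/(0.85 f'_c b_w) = (3012900 − 1207553)/(0.85 × 24.6 × 315) = 274.09 mm.
M_n = C_f(d − h_f/2) + (T − C_f)(d − a_w/2) = 1207553 × (740 − 55) + 1805347 × (740 − 137.045) = 827.17 + 1088.54 = 1915.71 × 10⁶ N·mm.
M_n = 1915.71 kN·m.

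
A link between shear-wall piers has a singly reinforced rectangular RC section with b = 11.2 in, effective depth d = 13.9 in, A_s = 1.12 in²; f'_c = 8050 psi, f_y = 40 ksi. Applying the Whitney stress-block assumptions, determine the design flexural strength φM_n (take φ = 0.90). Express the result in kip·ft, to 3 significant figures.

T = A_s f_y = 1.12 × 40 = 44.8 kips.
a = T/(0.85 f'_c b) = 44.8/(0.85 × 8.05 × 11.2) = 0.585 in.
M_n = T(d − a/2) = 44.8 × (13.9 − 0.2925) = 609.6 kip·in = 609.6/12 = 50.80 kip·ft.
φM_n = 0.90 × 50.80 = 45.72 kip·ft.

φM_n ≈ 45.7 kip·ft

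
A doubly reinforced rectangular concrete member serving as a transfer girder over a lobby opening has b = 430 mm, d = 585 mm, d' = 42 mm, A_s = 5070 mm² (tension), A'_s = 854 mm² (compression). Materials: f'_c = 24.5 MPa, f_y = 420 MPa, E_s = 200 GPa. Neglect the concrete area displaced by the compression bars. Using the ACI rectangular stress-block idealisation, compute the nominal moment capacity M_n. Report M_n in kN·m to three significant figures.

Assume both tension and compression steel yield.
Net tension couple steel: A_s − A'_s = 4216 mm².
a = (A_s − A'_s) f_y / (0.85 f'_c b) = 1770720/(0.85 × 24.5 × 430) = 197.74 mm.
c = a/β₁ = 197.74/0.85 = 232.64 mm; ε'_s = 0.003(c − d')/c = 0.0025 ≥ f_y/E_s = 0.0021, so compression steel does yield.
M_n = (A_s − A'_s) f_y (d − a/2) + A'_s f_y (d − d') = [1770720 × (585 − 98.87) + 358680 × (585 − 42)] × 10⁻⁶ = 860.80 + 194.76 = 1055.56 kN·m.

M_n ≈ 1060 kN·m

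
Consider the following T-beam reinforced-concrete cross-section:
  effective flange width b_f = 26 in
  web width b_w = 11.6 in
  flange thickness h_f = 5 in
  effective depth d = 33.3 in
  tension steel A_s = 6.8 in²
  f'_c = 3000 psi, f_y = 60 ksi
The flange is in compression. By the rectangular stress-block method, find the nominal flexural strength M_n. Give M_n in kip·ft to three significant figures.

M_n ≈ 1020 kip·ft

Tension: T = A_s f_y = 6.8 × 60 = 408 kips.
Try a within the flange: a = T/(0.85 f'_c b_f) = 408/(0.85 × 3 × 26) = 6.154 in.
a = 6.154 > h_f = 5 in: the block extends into the web. Split into flange-overhang and web parts.
C_f = 0.85 f'_c (b_f − b_w) h_f = 0.85 × 3 × (26 − 11.6) × 5 = 183.6 kips.
Remaining web compression depth: a_w = (T − C_f)/(0.85 f'_c b_w) = (408 − 183.6)/(0.85 × 3 × 11.6) = 7.586 in.
M_n = C_f(d − h_f/2) + (T − C_f)(d − a_w/2) = 183.6 × (33.3 − 2.5) + 224.4 × (33.3 − 3.793) = 5654.9 + 6621.4 = 12276.3 kip·in.
M_n = 12276.3/12 = 1023.03 kip·ft.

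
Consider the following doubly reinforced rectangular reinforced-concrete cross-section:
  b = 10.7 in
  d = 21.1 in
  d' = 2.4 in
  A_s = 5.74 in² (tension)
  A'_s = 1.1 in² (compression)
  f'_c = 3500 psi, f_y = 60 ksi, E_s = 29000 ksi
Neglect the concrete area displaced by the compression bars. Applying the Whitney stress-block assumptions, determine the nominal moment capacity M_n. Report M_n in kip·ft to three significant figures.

Assume both steels yield.
a = (A_s − A'_s) f_y/(0.85 f'_c b) = (5.74 − 1.1) × 60/(0.85 × 3.5 × 10.7) = 8.746 in.
c = a/β₁ = 8.746/0.85 = 10.289 in; ε'_s = 0.003(c − d')/c = 0.0023 ≥ ε_y = 0.0021, so the compression steel yields.
M_n = (A_s − A'_s) f_y (d − a/2) + A'_s f_y (d − d') = 278.4 × (21.1 − 4.373) + 66 × (21.1 − 2.4) = 4656.8 + 1234.2 = 5891.0 kip·in = 5891.0/12 = 490.92 kip·ft.

M_n ≈ 491 kip·ft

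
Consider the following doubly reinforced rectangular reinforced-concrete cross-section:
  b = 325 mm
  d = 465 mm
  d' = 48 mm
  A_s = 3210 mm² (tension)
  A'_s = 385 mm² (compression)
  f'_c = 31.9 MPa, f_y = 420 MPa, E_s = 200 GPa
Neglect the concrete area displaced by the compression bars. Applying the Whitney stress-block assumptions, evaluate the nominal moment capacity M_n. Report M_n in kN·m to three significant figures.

Assume both tension and compression steel yield.
Net tension couple steel: A_s − A'_s = 2825 mm².
a = (A_s − A'_s) f_y / (0.85 f'_c b) = 1186500/(0.85 × 31.9 × 325) = 134.64 mm.
c = a/β₁ = 134.64/0.822 = 163.80 mm; ε'_s = 0.003(c − d')/c = 0.0021 ≥ f_y/E_s = 0.0021, so compression steel does yield.
M_n = (A_s − A'_s) f_y (d − a/2) + A'_s f_y (d − d') = [1186500 × (465 − 67.32) + 161700 × (465 − 48)] × 10⁻⁶ = 471.85 + 67.43 = 539.28 kN·m.

M_n ≈ 539 kN·m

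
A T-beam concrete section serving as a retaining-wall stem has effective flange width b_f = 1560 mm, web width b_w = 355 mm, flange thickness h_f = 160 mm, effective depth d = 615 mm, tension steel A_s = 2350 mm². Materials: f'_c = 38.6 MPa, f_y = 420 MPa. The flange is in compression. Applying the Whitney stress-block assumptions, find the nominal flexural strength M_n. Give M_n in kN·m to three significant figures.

M_n ≈ 597 kN·m

Tension: T = A_s f_y = 2350 × 420 = 987000 N.
Try a within the flange: a = T/(0.85 f'_c b_f) = 987000/(0.85 × 38.6 × 1560) = 19.28 mm.
Since a = 19.28 ≤ h_f = 160 mm, the stress block lies entirely in the flange; analyse as a rectangular beam of width b_f.
M_n = T(d − a/2) = 987000 × (615 − 9.64) = 597.49 × 10⁶ N·mm.
M_n = 597.49 kN·m.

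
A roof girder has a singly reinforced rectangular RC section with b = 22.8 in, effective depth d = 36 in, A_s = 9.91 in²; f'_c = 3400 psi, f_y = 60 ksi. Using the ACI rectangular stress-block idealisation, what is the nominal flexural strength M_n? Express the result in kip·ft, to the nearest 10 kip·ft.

M_n ≈ 1560 kip·ft

T = A_s f_y = 9.91 × 60 = 594.6 kips.
a = T/(0.85 f'_c b) = 594.6/(0.85 × 3.4 × 22.8) = 9.024 in.
M_n = T(d − a/2) = 594.6 × (36 − 4.512) = 18722.8 kip·in = 18722.8/12 = 1560.23 kip·ft.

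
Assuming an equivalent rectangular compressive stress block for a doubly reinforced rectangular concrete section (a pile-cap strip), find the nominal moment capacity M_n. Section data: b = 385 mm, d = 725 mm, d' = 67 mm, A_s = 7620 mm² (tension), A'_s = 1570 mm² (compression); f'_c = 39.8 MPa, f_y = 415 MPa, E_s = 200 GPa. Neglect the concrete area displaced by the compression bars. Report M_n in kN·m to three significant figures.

M_n ≈ 2010 kN·m

Assume both tension and compression steel yield.
Net tension couple steel: A_s − A'_s = 6050 mm².
a = (A_s − A'_s) f_y / (0.85 f'_c b) = 2510750/(0.85 × 39.8 × 385) = 192.77 mm.
c = a/β₁ = 192.77/0.766 = 251.66 mm; ε'_s = 0.003(c − d')/c = 0.0022 ≥ f_y/E_s = 0.0021, so compression steel does yield.
M_n = (A_s − A'_s) f_y (d − a/2) + A'_s f_y (d − d') = [2510750 × (725 − 96.385) + 651550 × (725 − 67)] × 10⁻⁶ = 1578.30 + 428.72 = 2007.02 kN·m.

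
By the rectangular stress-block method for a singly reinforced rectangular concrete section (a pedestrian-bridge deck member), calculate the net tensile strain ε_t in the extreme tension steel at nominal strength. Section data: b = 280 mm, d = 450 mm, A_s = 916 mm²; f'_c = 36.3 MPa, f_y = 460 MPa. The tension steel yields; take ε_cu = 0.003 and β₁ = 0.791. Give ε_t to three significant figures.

ε_t ≈ 0.0189

a = A_s f_y/(0.85 f'_c b) = 48.77 mm.
β₁ = 0.791, so c = a/β₁ = 48.77/0.791 = 61.66 mm.
From the linear strain diagram with ε_cu = 0.003: ε_t = 0.003 (d − c)/c = 0.003 × (450 − 61.66)/61.66 = 0.0189.
Since ε_t ≥ 0.005, the section is tension-controlled.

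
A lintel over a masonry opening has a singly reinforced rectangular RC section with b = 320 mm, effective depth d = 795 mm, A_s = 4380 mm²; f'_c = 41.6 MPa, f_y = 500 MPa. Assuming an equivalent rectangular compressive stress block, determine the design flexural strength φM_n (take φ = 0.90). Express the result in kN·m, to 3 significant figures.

φM_n ≈ 1380 kN·m

T = A_s f_y = 4380 × 500 = 2190000 N = 2190 kN.
From C = T: a = T/(0.85 f'_c b) = 2190000/(0.85 × 41.6 × 320) = 193.54 mm.
M_n = T(d − a/2) = 2190 kN × (795 − 96.77) mm = 1529.12 kN·m.
φM_n = 0.90 × 1529.12 = 1376.21 kN·m.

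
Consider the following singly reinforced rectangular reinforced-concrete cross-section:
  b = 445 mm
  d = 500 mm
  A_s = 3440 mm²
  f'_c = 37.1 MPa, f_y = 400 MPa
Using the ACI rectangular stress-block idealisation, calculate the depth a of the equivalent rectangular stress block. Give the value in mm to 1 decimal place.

T = A_s f_y = 3440 × 400 = 1376000 N = 1376 kN.
Setting C = 0.85 f'_c a b equal to T: a = 1376000/(0.85 × 37.1 × 445) = 98.1 mm.

a ≈ 98.1 mm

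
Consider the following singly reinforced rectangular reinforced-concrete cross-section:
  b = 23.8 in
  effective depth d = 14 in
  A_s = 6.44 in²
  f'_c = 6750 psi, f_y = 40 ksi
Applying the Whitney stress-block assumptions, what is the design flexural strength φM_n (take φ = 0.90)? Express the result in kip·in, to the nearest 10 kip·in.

φM_n ≈ 3030 kip·in

T = A_s f_y = 6.44 × 40 = 257.6 kips.
a = T/(0.85 f'_c b) = 257.6/(0.85 × 6.75 × 23.8) = 1.886 in.
M_n = T(d − a/2) = 257.6 × (14 − 0.943) = 3363.5 kip·in.
φM_n = 0.90 × 3363.5 = 3027.2 kip·in.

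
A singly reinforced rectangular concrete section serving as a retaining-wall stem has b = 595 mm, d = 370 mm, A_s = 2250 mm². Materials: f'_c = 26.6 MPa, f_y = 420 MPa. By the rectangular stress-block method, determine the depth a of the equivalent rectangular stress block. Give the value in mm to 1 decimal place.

a ≈ 70.2 mm

T = A_s f_y = 2250 × 420 = 945000 N = 945 kN.
Setting C = 0.85 f'_c a b equal to T: a = 945000/(0.85 × 26.6 × 595) = 70.2 mm.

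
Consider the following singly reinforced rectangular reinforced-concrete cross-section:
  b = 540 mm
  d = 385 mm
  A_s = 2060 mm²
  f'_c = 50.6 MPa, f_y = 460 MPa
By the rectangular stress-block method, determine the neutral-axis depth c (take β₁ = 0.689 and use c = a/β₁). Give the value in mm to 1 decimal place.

c ≈ 59.2 mm

T = A_s f_y = 2060 × 460 = 947600 N = 947.6 kN.
Setting C = 0.85 f'_c a b equal to T: a = 947600/(0.85 × 50.6 × 540) = 40.800 mm.
With β₁ = 0.689, c = a/β₁ = 40.800/0.689 = 59.2 mm.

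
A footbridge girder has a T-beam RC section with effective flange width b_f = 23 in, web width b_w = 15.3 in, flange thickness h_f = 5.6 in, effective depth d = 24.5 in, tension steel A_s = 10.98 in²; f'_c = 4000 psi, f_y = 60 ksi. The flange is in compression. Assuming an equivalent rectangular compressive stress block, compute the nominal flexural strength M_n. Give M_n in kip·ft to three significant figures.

M_n ≈ 1100 kip·ft

Tension: T = A_s f_y = 10.98 × 60 = 658.8 kips.
Try a within the flange: a = T/(0.85 f'_c b_f) = 658.8/(0.85 × 4 × 23) = 8.425 in.
a = 8.425 > h_f = 5.6 in: the block extends into the web. Split into flange-overhang and web parts.
C_f = 0.85 f'_c (b_f − b_w) h_f = 0.85 × 4 × (23 − 15.3) × 5.6 = 146.6 kips.
Remaining web compression depth: a_w = (T − C_f)/(0.85 f'_c b_w) = (658.8 − 146.6)/(0.85 × 4 × 15.3) = 9.846 in.
M_n = C_f(d − h_f/2) + (T − C_f)(d − a_w/2) = 146.6 × (24.5 − 2.8) + 512.2 × (24.5 − 4.923) = 3181.2 + 10027.3 = 13208.5 kip·in.
M_n = 13208.5/12 = 1100.71 kip·ft.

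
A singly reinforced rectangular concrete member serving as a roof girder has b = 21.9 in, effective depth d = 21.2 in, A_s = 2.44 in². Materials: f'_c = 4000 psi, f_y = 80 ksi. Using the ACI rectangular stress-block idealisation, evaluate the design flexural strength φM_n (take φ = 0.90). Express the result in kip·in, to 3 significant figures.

φM_n ≈ 3490 kip·in

T = A_s f_y = 2.44 × 80 = 195.2 kips.
a = T/(0.85 f'_c b) = 195.2/(0.85 × 4 × 21.9) = 2.622 in.
M_n = T(d − a/2) = 195.2 × (21.2 − 1.311) = 3882.3 kip·in.
φM_n = 0.90 × 3882.3 = 3494.1 kip·in.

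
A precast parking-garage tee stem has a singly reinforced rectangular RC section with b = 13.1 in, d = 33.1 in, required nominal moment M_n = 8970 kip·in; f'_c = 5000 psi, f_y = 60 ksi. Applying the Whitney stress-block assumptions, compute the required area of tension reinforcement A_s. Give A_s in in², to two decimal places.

A_s ≈ 4.91 in²

From M_n = 0.85 f'_c a b (d − a/2):
a = d − √(d² − 2M_n/(0.85 f'_c b)) = 33.1 − √(33.1² − 2 × 8970/(0.85 × 5 × 13.1)) = 5.290 in.
A_s = 0.85 f'_c a b / f_y = 0.85 × 5 × 5.290 × 13.1 / 60 = 4.909 in².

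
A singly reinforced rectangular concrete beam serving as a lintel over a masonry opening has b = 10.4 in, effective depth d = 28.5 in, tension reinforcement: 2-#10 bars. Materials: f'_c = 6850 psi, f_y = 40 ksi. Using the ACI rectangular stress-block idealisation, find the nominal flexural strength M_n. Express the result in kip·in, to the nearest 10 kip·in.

A_s = 2 × 1.27 = 2.54 in².
T = A_s f_y = 2.54 × 40 = 101.6 kips.
a = T/(0.85 f'_c b) = 101.6/(0.85 × 6.85 × 10.4) = 1.678 in.
M_n = T(d − a/2) = 101.6 × (28.5 − 0.839) = 2810.4 kip·in.

M_n ≈ 2810 kip·in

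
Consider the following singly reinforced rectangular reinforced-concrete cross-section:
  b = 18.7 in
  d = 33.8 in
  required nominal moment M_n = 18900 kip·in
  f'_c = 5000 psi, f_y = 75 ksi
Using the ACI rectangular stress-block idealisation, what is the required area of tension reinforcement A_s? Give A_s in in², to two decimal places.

From M_n = 0.85 f'_c a b (d − a/2):
a = d − √(d² − 2M_n/(0.85 f'_c b)) = 33.8 − √(33.8² − 2 × 18900/(0.85 × 5 × 18.7)) = 7.977 in.
A_s = 0.85 f'_c a b / f_y = 0.85 × 5 × 7.977 × 18.7 / 75 = 8.453 in².

A_s ≈ 8.45 in²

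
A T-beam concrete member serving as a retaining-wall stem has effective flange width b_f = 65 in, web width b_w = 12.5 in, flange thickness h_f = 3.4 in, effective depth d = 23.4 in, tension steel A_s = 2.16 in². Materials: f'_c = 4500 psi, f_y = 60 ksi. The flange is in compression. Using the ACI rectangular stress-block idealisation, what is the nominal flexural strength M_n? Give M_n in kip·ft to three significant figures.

M_n ≈ 250 kip·ft

Tension: T = A_s f_y = 2.16 × 60 = 129.6 kips.
Try a within the flange: a = T/(0.85 f'_c b_f) = 129.6/(0.85 × 4.5 × 65) = 0.521 in.
Since a = 0.521 ≤ h_f = 3.4 in, the stress block lies entirely in the flange; analyse as a rectangular beam of width b_f.
M_n = T(d − a/2) = 129.6 × (23.4 − 0.2605) = 2998.9 kip·in.
M_n = 2998.9/12 = 249.91 kip·ft.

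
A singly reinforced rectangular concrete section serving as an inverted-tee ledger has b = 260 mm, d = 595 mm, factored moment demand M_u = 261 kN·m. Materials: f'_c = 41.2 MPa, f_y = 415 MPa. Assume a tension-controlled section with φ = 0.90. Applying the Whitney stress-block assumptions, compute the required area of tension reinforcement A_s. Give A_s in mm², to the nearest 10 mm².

M_n = M_u/φ = 261/0.90 = 290 kN·m.
With M_n = 0.85 f'_c a b (d − a/2), solve the quadratic for a:
a = d − √(d² − 2M_n/(0.85 f'_c b)) = 595 − √(595² − 2 × 290×10⁶/(0.85 × 41.2 × 260)) = 56.18 mm.
A_s = 0.85 f'_c a b / f_y = 0.85 × 41.2 × 56.18 × 260 / 415 = 1232.6 mm².

A_s ≈ 1230 mm²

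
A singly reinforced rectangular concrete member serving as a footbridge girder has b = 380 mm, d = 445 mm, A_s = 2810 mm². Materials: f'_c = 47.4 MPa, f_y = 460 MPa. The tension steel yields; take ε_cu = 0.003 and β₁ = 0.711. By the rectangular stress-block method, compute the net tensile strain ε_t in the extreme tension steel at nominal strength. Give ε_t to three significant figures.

a = A_s f_y/(0.85 f'_c b) = 84.43 mm.
β₁ = 0.711, so c = a/β₁ = 84.43/0.711 = 118.75 mm.
From the linear strain diagram with ε_cu = 0.003: ε_t = 0.003 (d − c)/c = 0.003 × (445 − 118.75)/118.75 = 0.00824.
Since ε_t ≥ 0.005, the section is tension-controlled.

ε_t ≈ 0.00824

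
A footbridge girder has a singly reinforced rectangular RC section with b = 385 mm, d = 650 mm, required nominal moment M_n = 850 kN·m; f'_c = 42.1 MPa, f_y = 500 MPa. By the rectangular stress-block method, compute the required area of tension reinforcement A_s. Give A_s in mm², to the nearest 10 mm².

With M_n = 0.85 f'_c a b (d − a/2), solve the quadratic for a:
a = d − √(d² − 2M_n/(0.85 f'_c b)) = 650 − √(650² − 2 × 850×10⁶/(0.85 × 42.1 × 385)) = 103.09 mm.
A_s = 0.85 f'_c a b / f_y = 0.85 × 42.1 × 103.09 × 385 / 500 = 2840.6 mm².

A_s ≈ 2840 mm²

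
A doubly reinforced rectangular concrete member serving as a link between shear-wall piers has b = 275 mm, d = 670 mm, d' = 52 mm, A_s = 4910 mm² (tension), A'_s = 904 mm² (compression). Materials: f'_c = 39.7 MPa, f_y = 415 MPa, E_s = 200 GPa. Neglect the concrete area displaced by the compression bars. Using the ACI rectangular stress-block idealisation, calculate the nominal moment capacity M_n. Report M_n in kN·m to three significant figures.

M_n ≈ 1200 kN·m

Assume both tension and compression steel yield.
Net tension couple steel: A_s − A'_s = 4006 mm².
a = (A_s − A'_s) f_y / (0.85 f'_c b) = 1662490/(0.85 × 39.7 × 275) = 179.15 mm.
c = a/β₁ = 179.15/0.766 = 233.88 mm; ε'_s = 0.003(c − d')/c = 0.0023 ≥ f_y/E_s = 0.0021, so compression steel does yield.
M_n = (A_s − A'_s) f_y (d − a/2) + A'_s f_y (d − d') = [1662490 × (670 − 89.575) + 375160 × (670 − 52)] × 10⁻⁶ = 964.95 + 231.85 = 1196.80 kN·m.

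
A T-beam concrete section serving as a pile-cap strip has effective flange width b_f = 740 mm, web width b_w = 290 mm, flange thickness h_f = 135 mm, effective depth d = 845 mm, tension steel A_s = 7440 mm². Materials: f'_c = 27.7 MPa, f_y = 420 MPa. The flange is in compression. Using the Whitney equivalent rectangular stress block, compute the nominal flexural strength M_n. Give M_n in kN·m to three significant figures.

M_n ≈ 2330 kN·m

Tension: T = A_s f_y = 7440 × 420 = 3124800 N.
Try a within the flange: a = T/(0.85 f'_c b_f) = 3124800/(0.85 × 27.7 × 740) = 179.35 mm.
a = 179.35 > h_f = 135 mm: the block extends into the web. Split into flange-overhang and web parts.
C_f = 0.85 f'_c (b_f − b_w) h_f = 0.85 × 27.7 × (740 − 290) × 135 = 1430359 N.
Remaining web compression depth: a_w = (T − C_f)/(0.85 f'_c b_w) = (3124800 − 1430359)/(0.85 × 27.7 × 290) = 248.16 mm.
M_n = C_f(d − h_f/2) + (T − C_f)(d − a_w/2) = 1430359 × (845 − 67.5) + 1694441 × (845 − 124.08) = 1112.10 + 1221.56 = 2333.66 × 10⁶ N·mm.
M_n = 2333.66 kN·m.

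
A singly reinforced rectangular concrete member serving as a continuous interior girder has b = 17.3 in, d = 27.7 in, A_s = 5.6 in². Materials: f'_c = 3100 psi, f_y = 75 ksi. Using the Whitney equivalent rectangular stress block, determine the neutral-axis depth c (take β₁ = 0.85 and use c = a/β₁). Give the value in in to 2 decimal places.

c ≈ 10.84 in

T = A_s f_y = 5.6 × 75 = 420 kips.
a = T/(0.85 f'_c b) = 420/(0.85 × 3.1 × 17.3) = 9.2135 in.
With β₁ = 0.85, c = a/β₁ = 9.2135/0.85 = 10.84 in.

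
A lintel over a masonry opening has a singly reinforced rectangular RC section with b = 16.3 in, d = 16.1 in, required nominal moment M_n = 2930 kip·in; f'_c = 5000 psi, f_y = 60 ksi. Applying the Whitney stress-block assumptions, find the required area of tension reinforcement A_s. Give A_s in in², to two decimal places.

From M_n = 0.85 f'_c a b (d − a/2):
a = d − √(d² − 2M_n/(0.85 f'_c b)) = 16.1 − √(16.1² − 2 × 2930/(0.85 × 5 × 16.3)) = 2.886 in.
A_s = 0.85 f'_c a b / f_y = 0.85 × 5 × 2.886 × 16.3 / 60 = 3.332 in².

A_s ≈ 3.33 in²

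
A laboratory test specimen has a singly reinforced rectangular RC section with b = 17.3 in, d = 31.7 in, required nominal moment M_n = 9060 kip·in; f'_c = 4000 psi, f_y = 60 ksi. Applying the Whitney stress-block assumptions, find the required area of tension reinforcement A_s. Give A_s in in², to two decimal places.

A_s ≈ 5.20 in²

From M_n = 0.85 f'_c a b (d − a/2):
a = d − √(d² − 2M_n/(0.85 f'_c b)) = 31.7 − √(31.7² − 2 × 9060/(0.85 × 4 × 17.3)) = 5.302 in.
A_s = 0.85 f'_c a b / f_y = 0.85 × 4 × 5.302 × 17.3 / 60 = 5.198 in².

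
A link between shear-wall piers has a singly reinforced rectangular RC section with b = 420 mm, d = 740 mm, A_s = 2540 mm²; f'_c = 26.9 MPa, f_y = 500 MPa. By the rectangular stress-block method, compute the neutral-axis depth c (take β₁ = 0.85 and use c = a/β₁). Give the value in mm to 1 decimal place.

T = A_s f_y = 2540 × 500 = 1270000 N = 1270 kN.
Setting C = 0.85 f'_c a b equal to T: a = 1270000/(0.85 × 26.9 × 420) = 132.246 mm.
With β₁ = 0.85, c = a/β₁ = 132.246/0.85 = 155.6 mm.

c ≈ 155.6 mm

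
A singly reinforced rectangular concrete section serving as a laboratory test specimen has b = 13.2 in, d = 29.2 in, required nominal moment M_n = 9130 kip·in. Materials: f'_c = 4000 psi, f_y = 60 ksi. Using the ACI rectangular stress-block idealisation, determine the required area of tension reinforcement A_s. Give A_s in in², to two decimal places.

From M_n = 0.85 f'_c a b (d − a/2):
a = d − √(d² − 2M_n/(0.85 f'_c b)) = 29.2 − √(29.2² − 2 × 9130/(0.85 × 4 × 13.2)) = 8.087 in.
A_s = 0.85 f'_c a b / f_y = 0.85 × 4 × 8.087 × 13.2 / 60 = 6.049 in².

A_s ≈ 6.05 in²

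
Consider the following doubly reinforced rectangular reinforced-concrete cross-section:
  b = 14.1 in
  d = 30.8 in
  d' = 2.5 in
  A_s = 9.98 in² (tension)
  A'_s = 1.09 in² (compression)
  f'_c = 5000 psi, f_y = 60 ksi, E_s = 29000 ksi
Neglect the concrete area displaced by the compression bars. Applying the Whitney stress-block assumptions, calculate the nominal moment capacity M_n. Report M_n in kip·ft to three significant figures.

M_n ≈ 1330 kip·ft

Assume both steels yield.
a = (A_s − A'_s) f_y/(0.85 f'_c b) = (9.98 − 1.09) × 60/(0.85 × 5 × 14.1) = 8.901 in.
c = a/β₁ = 8.901/0.8 = 11.126 in; ε'_s = 0.003(c − d')/c = 0.0023 ≥ ε_y = 0.0021, so the compression steel yields.
M_n = (A_s − A'_s) f_y (d − a/2) + A'_s f_y (d − d') = 533.4 × (30.8 − 4.4505) + 65.4 × (30.8 − 2.5) = 14054.8 + 1850.8 = 15905.6 kip·in = 15905.6/12 = 1325.47 kip·ft.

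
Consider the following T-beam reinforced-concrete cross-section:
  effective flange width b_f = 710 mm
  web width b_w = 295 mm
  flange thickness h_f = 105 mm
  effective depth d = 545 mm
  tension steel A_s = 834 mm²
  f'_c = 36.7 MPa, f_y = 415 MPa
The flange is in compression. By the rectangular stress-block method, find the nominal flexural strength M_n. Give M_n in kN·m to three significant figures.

Tension: T = A_s f_y = 834 × 415 = 346110 N.
Try a within the flange: a = T/(0.85 f'_c b_f) = 346110/(0.85 × 36.7 × 710) = 15.63 mm.
Since a = 15.63 ≤ h_f = 105 mm, the stress block lies entirely in the flange; analyse as a rectangular beam of width b_f.
M_n = T(d − a/2) = 346110 × (545 − 7.815) = 185.93 × 10⁶ N·mm.
M_n = 185.93 kN·m.

M_n ≈ 186 kN·m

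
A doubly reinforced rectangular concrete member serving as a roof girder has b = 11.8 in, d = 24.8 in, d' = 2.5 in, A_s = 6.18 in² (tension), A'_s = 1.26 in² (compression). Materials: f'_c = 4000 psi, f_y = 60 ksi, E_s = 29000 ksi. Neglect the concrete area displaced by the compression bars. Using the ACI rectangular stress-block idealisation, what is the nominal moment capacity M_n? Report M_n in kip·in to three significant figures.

Assume both steels yield.
a = (A_s − A'_s) f_y/(0.85 f'_c b) = (6.18 − 1.26) × 60/(0.85 × 4 × 11.8) = 7.358 in.
c = a/β₁ = 7.358/0.85 = 8.656 in; ε'_s = 0.003(c − d')/c = 0.0021 ≥ ε_y = 0.0021, so the compression steel yields.
M_n = (A_s − A'_s) f_y (d − a/2) + A'_s f_y (d − d') = 295.2 × (24.8 − 3.679) + 75.6 × (24.8 − 2.5) = 6234.9 + 1685.9 = 7920.8 kip·in.

M_n ≈ 7920 kip·in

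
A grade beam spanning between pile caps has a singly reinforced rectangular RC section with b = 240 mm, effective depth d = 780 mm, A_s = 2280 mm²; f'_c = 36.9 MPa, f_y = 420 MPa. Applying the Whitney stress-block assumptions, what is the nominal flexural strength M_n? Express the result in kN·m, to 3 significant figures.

T = A_s f_y = 2280 × 420 = 957600 N = 957.6 kN.
From C = T: a = T/(0.85 f'_c b) = 957600/(0.85 × 36.9 × 240) = 127.21 mm.
M_n = T(d − a/2) = 957.6 kN × (780 − 63.605) mm = 686.02 kN·m.

M_n ≈ 686 kN·m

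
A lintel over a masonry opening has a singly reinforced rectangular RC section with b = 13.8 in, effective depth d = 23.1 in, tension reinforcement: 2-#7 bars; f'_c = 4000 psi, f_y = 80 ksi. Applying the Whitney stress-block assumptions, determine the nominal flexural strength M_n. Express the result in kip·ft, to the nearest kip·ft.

A_s = 2 × 0.6 = 1.2 in².
T = A_s f_y = 1.2 × 80 = 96 kips.
a = T/(0.85 f'_c b) = 96/(0.85 × 4 × 13.8) = 2.046 in.
M_n = T(d − a/2) = 96 × (23.1 − 1.023) = 2119.4 kip·in = 2119.4/12 = 176.62 kip·ft.

M_n ≈ 177 kip·ft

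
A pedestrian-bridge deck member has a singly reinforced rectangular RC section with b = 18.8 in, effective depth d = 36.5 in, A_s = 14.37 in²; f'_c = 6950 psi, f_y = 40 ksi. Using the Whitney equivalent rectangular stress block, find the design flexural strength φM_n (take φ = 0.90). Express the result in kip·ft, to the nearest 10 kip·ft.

φM_n ≈ 1460 kip·ft

T = A_s f_y = 14.37 × 40 = 574.8 kips.
a = T/(0.85 f'_c b) = 574.8/(0.85 × 6.95 × 18.8) = 5.176 in.
M_n = T(d − a/2) = 574.8 × (36.5 − 2.588) = 19492.6 kip·in = 19492.6/12 = 1624.38 kip·ft.
φM_n = 0.90 × 1624.38 = 1461.94 kip·ft.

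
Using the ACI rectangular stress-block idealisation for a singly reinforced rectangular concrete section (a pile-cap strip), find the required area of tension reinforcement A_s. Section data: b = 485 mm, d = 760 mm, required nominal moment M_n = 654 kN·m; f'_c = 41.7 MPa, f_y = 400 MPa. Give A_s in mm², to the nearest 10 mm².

A_s ≈ 2230 mm²

With M_n = 0.85 f'_c a b (d − a/2), solve the quadratic for a:
a = d − √(d² − 2M_n/(0.85 f'_c b)) = 760 − √(760² − 2 × 654×10⁶/(0.85 × 41.7 × 485)) = 51.82 mm.
A_s = 0.85 f'_c a b / f_y = 0.85 × 41.7 × 51.82 × 485 / 400 = 2227.1 mm².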